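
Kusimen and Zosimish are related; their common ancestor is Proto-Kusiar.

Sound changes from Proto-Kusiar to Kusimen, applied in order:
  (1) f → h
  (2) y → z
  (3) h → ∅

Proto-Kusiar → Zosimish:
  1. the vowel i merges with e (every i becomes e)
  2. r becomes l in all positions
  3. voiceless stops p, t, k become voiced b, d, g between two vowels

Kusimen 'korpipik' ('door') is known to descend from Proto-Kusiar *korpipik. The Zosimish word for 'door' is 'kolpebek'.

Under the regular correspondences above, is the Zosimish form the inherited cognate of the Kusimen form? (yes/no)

yes

Derive the expected Zosimish reflex of *korpipik:
Zosimish: *korpipik > korpepek > kolpepek > kolpebek  (by vowel merger, unconditioned shift, intervocalic voicing)
Zosimish 'kolpebek' matches the regular reflex exactly, so the pair is cognate.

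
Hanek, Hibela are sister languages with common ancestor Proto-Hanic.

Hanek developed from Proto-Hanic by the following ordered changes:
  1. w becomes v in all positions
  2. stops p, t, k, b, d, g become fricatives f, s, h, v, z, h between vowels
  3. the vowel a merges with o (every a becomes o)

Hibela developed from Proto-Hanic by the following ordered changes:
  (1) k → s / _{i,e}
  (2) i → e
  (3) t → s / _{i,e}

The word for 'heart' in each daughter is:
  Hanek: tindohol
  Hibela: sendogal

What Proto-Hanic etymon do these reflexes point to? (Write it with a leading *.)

*tindogal

Position 1: Hanek has t, Hibela has s. Hanek preserves t here (none of its changes turn any other segment into t), so the proto-segment is *t.
Position 6: Hanek has h, Hibela has g. Hibela preserves g here (none of its changes turn any other segment into g), so the proto-segment is *g.
Continuing position by position gives *tindogal; check it forward:
Hanek: *tindogal > tindohal > tindohol  (by intervocalic lenition, vowel merger)
Hibela: *tindogal > tendogal > sendogal  (by vowel merger, palatalisation)
*tindogal is the unique common source.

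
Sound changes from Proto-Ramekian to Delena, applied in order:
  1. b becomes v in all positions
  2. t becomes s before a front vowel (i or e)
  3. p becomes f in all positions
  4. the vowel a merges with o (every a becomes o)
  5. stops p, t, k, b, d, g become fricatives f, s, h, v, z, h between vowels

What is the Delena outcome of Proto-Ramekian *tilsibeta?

Delena: *tilsibeta > tilsiveta > silsiveta > silsiveto > silsiveso  (by unconditioned shift, palatalisation, vowel merger, intervocalic lenition)

silsiveso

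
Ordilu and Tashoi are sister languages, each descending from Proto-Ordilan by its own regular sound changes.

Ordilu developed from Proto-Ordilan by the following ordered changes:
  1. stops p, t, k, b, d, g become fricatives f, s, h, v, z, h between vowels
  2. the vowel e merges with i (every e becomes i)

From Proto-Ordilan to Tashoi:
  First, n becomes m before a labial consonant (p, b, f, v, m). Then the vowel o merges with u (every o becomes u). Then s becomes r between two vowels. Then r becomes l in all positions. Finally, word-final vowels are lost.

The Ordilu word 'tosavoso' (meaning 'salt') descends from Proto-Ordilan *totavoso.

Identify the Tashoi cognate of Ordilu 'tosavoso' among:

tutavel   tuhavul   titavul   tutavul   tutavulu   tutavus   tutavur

Tashoi: *totavoso > tutavusu > tutavuru > tutavulu > tutavul  (by vowel merger, rhotacism, unconditioned shift, apocope)
The other candidates each miss or misapply at least one Tashoi change.

tutavul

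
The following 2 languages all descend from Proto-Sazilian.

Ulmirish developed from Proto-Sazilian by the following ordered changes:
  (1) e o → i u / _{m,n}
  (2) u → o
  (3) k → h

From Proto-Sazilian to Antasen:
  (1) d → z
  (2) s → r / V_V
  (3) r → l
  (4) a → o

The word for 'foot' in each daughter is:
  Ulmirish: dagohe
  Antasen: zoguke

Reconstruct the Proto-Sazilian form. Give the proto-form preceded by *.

*daguke

Position 2: Ulmirish has a, Antasen has o. Ulmirish preserves a here (none of its changes turn any other segment into a), so the proto-segment is *a.
Position 1: Ulmirish has d, Antasen has z. Ulmirish preserves d here (none of its changes turn any other segment into d), so the proto-segment is *d.
Position 4: Ulmirish has o, Antasen has u. Antasen preserves u here (none of its changes turn any other segment into u), so the proto-segment is *u.
Continuing position by position gives *daguke; check it forward:
Ulmirish: *daguke
  daguke (rule 1 does not apply)
  daguke → dagoke   [vowel merger]
  dagoke → dagohe   [unconditioned shift]
  giving Ulmirish dagohe.
Antasen: *daguke
  daguke → zaguke   [unconditioned shift]
  zaguke (rule 2 does not apply)
  zaguke (rule 3 does not apply)
  zaguke → zoguke   [vowel merger]
  giving Antasen zoguke.
No other proto-form is consistent with every reflex, so the reconstruction is *daguke.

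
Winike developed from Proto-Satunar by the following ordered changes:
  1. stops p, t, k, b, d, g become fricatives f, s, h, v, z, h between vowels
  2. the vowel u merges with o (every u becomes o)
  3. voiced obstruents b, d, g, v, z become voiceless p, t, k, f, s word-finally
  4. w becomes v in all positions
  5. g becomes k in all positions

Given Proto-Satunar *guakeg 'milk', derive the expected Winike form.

koahek

Winike: *guakeg > guaheg > goaheg > goahek > koahek  (by intervocalic lenition, vowel merger, final devoicing, unconditioned shift)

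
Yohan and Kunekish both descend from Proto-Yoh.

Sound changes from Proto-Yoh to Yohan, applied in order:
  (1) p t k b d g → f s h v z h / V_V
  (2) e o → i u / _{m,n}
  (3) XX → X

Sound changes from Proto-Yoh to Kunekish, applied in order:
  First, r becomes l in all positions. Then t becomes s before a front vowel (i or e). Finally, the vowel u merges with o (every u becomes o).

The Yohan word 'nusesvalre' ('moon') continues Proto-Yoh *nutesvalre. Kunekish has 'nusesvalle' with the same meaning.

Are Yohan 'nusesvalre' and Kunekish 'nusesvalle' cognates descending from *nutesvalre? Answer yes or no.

Derive the expected Kunekish reflex of *nutesvalre:
Kunekish: *nutesvalre
  nutesvalre → nutesvalle   [unconditioned shift]
  nutesvalle → nusesvalle   [palatalisation]
  nusesvalle → nosesvalle   [vowel merger]
  giving Kunekish nosesvalle.
The regular Kunekish reflex would be 'nosesvalle', but the attested form is 'nusesvalle'. The correspondence is irregular, so they are not cognates (the Kunekish form has a different source).

no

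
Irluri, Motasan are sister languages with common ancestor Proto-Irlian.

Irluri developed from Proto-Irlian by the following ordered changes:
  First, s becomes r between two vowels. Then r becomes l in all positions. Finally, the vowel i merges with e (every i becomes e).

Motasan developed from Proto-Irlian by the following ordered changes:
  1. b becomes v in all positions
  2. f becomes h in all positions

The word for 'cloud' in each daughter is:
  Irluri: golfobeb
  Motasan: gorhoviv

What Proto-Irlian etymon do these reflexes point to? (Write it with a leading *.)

Position 8: Irluri has b, Motasan has v. Irluri preserves b here (none of its changes turn any other segment into b), so the proto-segment is *b.
Position 6: Irluri has b, Motasan has v. Irluri preserves b here (none of its changes turn any other segment into b), so the proto-segment is *b.
Position 3: Irluri has l, Motasan has r. Motasan preserves r here (none of its changes turn any other segment into r), so the proto-segment is *r.
Verify the candidate proto-form against each daughter:
Irluri: start from *gorfobib.
  rule 1: no change — gorfobib
  rule 2 (unconditioned shift): gorfobib → golfobib
  rule 3 (vowel merger): golfobib → golfobeb
  ⇒ Irluri golfobeb
Motasan: *gorfobib > gorfoviv > gorhoviv  (by unconditioned shift, unconditioned shift)
Only *gorfobib yields all of Irluri golfobeb, Motasan gorhoviv.

*gorfobib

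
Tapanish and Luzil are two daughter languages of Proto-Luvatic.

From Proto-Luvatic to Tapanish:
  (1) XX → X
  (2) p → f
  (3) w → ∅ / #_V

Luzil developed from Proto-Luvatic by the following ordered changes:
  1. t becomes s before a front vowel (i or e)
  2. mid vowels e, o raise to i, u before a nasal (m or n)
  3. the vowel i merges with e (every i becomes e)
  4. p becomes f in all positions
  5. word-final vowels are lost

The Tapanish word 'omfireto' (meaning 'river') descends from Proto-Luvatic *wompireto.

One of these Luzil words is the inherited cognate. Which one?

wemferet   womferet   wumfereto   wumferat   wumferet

wumferet

Luzil: start from *wompireto.
  rule 1: no change — wompireto
  rule 2 (pre-nasal raising): wompireto → wumpireto
  rule 3 (vowel merger): wumpireto → wumpereto
  rule 4 (unconditioned shift): wumpereto → wumfereto
  rule 5 (apocope): wumfereto → wumferet
  ⇒ Luzil wumferet
Among the options, 'wumferet' alone shows every Luzil change applied in order.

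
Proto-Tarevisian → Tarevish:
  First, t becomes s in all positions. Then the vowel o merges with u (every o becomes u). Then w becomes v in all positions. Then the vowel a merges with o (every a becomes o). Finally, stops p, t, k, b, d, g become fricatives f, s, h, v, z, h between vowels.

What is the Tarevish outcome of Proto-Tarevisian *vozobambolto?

vuzuvombulsu

Tarevish: start from *vozobambolto.
  rule 1 (unconditioned shift): vozobambolto → vozobambolso
  rule 2 (vowel merger): vozobambolso → vuzubambulsu
  rule 3: no change — vuzubambulsu
  rule 4 (vowel merger): vuzubambulsu → vuzubombulsu
  rule 5 (intervocalic lenition): vuzubombulsu → vuzuvombulsu
  ⇒ Tarevish vuzuvombulsu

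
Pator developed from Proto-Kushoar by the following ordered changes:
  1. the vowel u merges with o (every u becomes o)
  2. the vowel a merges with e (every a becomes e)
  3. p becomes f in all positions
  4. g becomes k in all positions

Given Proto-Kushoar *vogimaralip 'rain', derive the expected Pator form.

Pator: *vogimaralip
  vogimaralip (rule 1 does not apply)
  vogimaralip → vogimerelip   [vowel merger]
  vogimerelip → vogimerelif   [unconditioned shift]
  vogimerelif → vokimerelif   [unconditioned shift]
  giving Pator vokimerelif.

vokimerelif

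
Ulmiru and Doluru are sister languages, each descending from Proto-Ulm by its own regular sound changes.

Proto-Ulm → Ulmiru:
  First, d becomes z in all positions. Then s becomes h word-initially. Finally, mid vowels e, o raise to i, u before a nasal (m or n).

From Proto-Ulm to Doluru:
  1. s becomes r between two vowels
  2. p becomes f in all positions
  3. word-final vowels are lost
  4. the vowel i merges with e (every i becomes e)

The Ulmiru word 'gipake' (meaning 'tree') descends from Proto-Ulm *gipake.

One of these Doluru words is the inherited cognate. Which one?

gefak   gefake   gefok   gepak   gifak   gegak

gefak

Doluru: *gipake
  gipake (rule 1 does not apply)
  gipake → gifake   [unconditioned shift]
  gifake → gifak   [apocope]
  gifak → gefak   [vowel merger]
  giving Doluru gefak.
The other candidates each miss or misapply at least one Doluru change.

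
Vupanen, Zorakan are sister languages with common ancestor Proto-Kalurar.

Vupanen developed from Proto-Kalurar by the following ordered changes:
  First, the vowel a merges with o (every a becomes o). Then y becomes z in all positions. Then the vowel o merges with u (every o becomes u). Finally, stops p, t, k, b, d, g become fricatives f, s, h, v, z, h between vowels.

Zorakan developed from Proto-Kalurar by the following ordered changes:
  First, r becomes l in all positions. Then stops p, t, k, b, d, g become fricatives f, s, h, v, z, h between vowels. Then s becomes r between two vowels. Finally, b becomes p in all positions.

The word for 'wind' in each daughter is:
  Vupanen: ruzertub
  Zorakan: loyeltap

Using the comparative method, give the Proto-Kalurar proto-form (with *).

Position 7: Vupanen has u, Zorakan has a. Zorakan preserves a here (none of its changes turn any other segment into a), so the proto-segment is *a.
Position 5: Vupanen has r, Zorakan has l. Vupanen preserves r here (none of its changes turn any other segment into r), so the proto-segment is *r.
Verify the candidate proto-form against each daughter:
Vupanen: start from *royertab.
  rule 1 (vowel merger): royertab → royertob
  rule 2 (unconditioned shift): royertob → rozertob
  rule 3 (vowel merger): rozertob → ruzertub
  rule 4: no change — ruzertub
  ⇒ Vupanen ruzertub
Zorakan: *royertab
  royertab → loyeltab   [unconditioned shift]
  loyeltab (rule 2 does not apply)
  loyeltab (rule 3 does not apply)
  loyeltab → loyeltap   [unconditioned shift]
  giving Zorakan loyeltap.
*royertab is the unique common source.

*royertab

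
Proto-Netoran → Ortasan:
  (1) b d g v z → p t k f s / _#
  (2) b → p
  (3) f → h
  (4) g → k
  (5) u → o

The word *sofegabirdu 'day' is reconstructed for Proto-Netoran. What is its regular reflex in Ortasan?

sohekapirdo

Ortasan: *sofegabirdu > sofegapirdu > sohegapirdu > sohekapirdu > sohekapirdo  (by unconditioned shift, unconditioned shift, unconditioned shift, vowel merger)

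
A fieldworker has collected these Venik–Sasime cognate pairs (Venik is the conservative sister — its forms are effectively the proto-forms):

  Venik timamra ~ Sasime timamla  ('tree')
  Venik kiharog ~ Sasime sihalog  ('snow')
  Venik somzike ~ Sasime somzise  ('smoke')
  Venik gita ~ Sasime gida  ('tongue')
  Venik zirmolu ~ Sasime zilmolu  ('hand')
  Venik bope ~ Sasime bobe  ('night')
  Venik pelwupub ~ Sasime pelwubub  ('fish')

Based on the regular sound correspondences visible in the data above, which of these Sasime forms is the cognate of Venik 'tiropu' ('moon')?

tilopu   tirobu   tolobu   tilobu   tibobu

tilobu

kiharog ~ sihalog — Venik r corresponds to Sasime l between vowels (before a back vowel).
pelwupub ~ pelwubub — Venik p corresponds to Sasime b between vowels (before a back vowel).
Applying these to Venik 'tiropu':
  tiropu → tilopu   (r→l between vowels (before a back vowel))
  tilopu → tilobu   (p→b between vowels (before a back vowel))
So the Sasime cognate is 'tilobu'.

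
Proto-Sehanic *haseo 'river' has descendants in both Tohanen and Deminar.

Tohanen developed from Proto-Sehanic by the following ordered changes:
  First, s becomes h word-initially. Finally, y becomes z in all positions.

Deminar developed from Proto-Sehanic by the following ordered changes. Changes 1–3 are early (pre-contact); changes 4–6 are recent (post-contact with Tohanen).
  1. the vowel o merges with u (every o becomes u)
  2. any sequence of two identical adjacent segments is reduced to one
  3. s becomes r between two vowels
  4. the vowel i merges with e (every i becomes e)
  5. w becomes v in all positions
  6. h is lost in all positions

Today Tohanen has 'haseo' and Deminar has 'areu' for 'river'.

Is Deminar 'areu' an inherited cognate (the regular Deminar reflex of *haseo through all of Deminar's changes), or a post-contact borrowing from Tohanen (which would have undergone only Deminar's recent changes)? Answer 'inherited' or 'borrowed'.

inherited

If inherited, *haseo would pass through all of Deminar's changes:
Deminar: *haseo
  haseo → haseu   [vowel merger]
  haseu (rule 2 does not apply)
  haseu → hareu   [rhotacism]
  hareu (rule 4 does not apply)
  hareu (rule 5 does not apply)
  hareu → areu   [h-loss]
  giving Deminar areu.
If borrowed from Tohanen 'haseo' after the early changes, it would undergo only the recent ones:
  rule 4 (vowel merger): no change (haseo)
  rule 5 (unconditioned shift): no change (haseo)
  rule 6 (h-loss): haseo → aseo
  ⇒ as a loan: aseo
Deminar 'areu' matches the inherited outcome exactly, so it is an inherited cognate, not a loan.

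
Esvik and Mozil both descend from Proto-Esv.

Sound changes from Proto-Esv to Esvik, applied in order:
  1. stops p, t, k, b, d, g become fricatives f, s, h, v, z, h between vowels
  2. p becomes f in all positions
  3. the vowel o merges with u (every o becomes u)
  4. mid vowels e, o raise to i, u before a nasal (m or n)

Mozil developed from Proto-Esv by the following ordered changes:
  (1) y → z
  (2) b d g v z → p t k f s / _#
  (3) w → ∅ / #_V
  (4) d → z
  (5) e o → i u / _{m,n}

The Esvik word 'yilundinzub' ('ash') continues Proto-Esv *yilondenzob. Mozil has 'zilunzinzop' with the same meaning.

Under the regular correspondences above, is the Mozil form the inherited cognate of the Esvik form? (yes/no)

yes

Derive the expected Mozil reflex of *yilondenzob:
Mozil: start from *yilondenzob.
  rule 1 (unconditioned shift): yilondenzob → zilondenzob
  rule 2 (final devoicing): zilondenzob → zilondenzop
  rule 3: no change — zilondenzop
  rule 4 (unconditioned shift): zilondenzop → zilonzenzop
  rule 5 (pre-nasal raising): zilonzenzop → zilunzinzop
  ⇒ Mozil zilunzinzop
Mozil 'zilunzinzop' matches the regular reflex exactly, so the pair is cognate.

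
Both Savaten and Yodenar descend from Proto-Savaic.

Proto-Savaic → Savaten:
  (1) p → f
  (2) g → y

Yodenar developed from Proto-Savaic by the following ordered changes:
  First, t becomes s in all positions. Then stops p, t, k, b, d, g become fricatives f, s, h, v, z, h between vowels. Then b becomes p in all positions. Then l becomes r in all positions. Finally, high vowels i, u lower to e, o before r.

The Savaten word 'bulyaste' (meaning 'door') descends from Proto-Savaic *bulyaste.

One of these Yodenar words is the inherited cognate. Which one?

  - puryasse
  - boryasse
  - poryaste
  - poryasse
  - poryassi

poryasse

Yodenar: start from *bulyaste.
  rule 1 (unconditioned shift): bulyaste → bulyasse
  rule 2: no change — bulyasse
  rule 3 (unconditioned shift): bulyasse → pulyasse
  rule 4 (unconditioned shift): pulyasse → puryasse
  rule 5 (pre-rhotic lowering): puryasse → poryasse
  ⇒ Yodenar poryasse
Only 'poryasse' matches the regular Yodenar development of *bulyaste.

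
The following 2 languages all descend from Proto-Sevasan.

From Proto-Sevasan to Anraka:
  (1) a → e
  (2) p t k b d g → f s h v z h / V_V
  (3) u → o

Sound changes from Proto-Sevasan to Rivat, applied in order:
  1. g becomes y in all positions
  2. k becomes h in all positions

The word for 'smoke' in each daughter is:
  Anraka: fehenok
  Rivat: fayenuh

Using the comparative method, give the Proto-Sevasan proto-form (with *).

*fagenuk

Position 6: Anraka has o, Rivat has u. Rivat preserves u here (none of its changes turn any other segment into u), so the proto-segment is *u.
Position 7: Anraka has k, Rivat has h. Anraka preserves k here (none of its changes turn any other segment into k), so the proto-segment is *k.
Position 2: Anraka has e, Rivat has a. Rivat preserves a here (none of its changes turn any other segment into a), so the proto-segment is *a.
This points to *fagenuk. Verify forward in each daughter:
Anraka: *fagenuk
  fagenuk → fegenuk   [vowel merger]
  fegenuk → fehenuk   [intervocalic lenition]
  fehenuk → fehenok   [vowel merger]
  giving Anraka fehenok.
Rivat: start from *fagenuk.
  rule 1 (unconditioned shift): fagenuk → fayenuk
  rule 2 (unconditioned shift): fayenuk → fayenuh
  ⇒ Rivat fayenuh
No other proto-form is consistent with every reflex, so the reconstruction is *fagenuk.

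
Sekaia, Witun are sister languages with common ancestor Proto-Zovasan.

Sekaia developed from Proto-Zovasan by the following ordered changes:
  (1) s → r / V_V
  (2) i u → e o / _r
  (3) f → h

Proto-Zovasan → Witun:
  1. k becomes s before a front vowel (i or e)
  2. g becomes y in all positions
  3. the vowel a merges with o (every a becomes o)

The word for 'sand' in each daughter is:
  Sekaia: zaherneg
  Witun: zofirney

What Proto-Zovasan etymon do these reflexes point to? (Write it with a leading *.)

*zafirneg

Position 8: Sekaia has g, Witun has y. Sekaia preserves g here (none of its changes turn any other segment into g), so the proto-segment is *g.
Position 2: Sekaia has a, Witun has o. Sekaia preserves a here (none of its changes turn any other segment into a), so the proto-segment is *a.
This points to *zafirneg. Verify forward in each daughter:
Sekaia: *zafirneg > zaferneg > zaherneg  (by pre-rhotic lowering, unconditioned shift)
Witun: *zafirneg
  zafirneg (rule 1 does not apply)
  zafirneg → zafirney   [unconditioned shift]
  zafirney → zofirney   [vowel merger]
  giving Witun zofirney.
No other proto-form is consistent with every reflex, so the reconstruction is *zafirneg.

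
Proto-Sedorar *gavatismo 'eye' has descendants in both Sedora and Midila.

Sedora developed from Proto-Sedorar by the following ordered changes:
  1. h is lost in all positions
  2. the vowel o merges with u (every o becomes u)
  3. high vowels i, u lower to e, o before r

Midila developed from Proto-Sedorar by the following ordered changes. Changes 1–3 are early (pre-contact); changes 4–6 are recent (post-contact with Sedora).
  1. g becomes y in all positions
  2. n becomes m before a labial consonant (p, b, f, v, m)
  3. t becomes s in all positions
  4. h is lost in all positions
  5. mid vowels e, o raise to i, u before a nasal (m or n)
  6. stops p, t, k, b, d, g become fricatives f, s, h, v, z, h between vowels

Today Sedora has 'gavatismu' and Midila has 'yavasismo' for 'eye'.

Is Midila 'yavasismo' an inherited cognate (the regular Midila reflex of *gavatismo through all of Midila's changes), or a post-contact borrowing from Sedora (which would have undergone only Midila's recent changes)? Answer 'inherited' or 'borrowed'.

inherited

If inherited, *gavatismo would pass through all of Midila's changes:
Midila: start from *gavatismo.
  rule 1 (unconditioned shift): gavatismo → yavatismo
  rule 2: no change — yavatismo
  rule 3 (unconditioned shift): yavatismo → yavasismo
  rule 4: no change — yavasismo
  rule 5: no change — yavasismo
  rule 6: no change — yavasismo
  ⇒ Midila yavasismo
If borrowed from Sedora 'gavatismu' after the early changes, it would undergo only the recent ones:
  rule 4 (h-loss): no change (gavatismu)
  rule 5 (pre-nasal raising): no change (gavatismu)
  rule 6 (intervocalic lenition): gavatismu → gavasismu
  ⇒ as a loan: gavasismu
Midila 'yavasismo' matches the inherited outcome exactly, so it is an inherited cognate, not a loan.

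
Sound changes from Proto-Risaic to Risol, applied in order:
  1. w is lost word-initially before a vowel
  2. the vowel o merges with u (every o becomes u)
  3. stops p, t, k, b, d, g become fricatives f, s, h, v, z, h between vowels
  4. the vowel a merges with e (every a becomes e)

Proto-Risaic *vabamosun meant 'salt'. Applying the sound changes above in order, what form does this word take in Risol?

vevemusun

Risol: *vabamosun
  vabamosun (rule 1 does not apply)
  vabamosun → vabamusun   [vowel merger]
  vabamusun → vavamusun   [intervocalic lenition]
  vavamusun → vevemusun   [vowel merger]
  giving Risol vevemusun.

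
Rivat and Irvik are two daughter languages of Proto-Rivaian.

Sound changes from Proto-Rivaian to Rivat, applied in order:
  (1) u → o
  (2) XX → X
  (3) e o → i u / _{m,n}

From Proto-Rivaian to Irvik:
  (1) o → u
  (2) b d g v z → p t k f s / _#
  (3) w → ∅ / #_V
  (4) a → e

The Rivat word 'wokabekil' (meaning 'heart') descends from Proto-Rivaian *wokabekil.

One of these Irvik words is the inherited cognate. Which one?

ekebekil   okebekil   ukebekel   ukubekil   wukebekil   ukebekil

ukebekil

Irvik: *wokabekil > wukabekil > ukabekil > ukebekil  (by vowel merger, glide loss, vowel merger)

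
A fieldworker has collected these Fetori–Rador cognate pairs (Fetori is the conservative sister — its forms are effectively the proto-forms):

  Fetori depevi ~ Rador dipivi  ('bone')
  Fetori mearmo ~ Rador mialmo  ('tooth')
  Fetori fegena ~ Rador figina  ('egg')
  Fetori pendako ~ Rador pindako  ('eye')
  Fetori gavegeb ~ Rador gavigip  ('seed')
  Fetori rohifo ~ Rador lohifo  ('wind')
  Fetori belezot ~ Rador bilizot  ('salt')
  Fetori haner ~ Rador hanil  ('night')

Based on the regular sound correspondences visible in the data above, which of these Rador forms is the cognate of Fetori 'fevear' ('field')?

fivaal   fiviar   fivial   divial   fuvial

fivial

depevi ~ dipivi — Fetori e corresponds to Rador i after a consonant, before a labial obstruent.
mearmo ~ mialmo — Fetori e corresponds to Rador i after a consonant, before a back vowel.
haner ~ hanil — Fetori r corresponds to Rador l word-finally.
Applying these to Fetori 'fevear':
  fevear → fivear   (e→i after a consonant, before a labial obstruent)
  fivear → fiviar   (e→i after a consonant, before a back vowel)
  fiviar → fivial   (r→l word-finally)
So the Rador cognate is 'fivial'.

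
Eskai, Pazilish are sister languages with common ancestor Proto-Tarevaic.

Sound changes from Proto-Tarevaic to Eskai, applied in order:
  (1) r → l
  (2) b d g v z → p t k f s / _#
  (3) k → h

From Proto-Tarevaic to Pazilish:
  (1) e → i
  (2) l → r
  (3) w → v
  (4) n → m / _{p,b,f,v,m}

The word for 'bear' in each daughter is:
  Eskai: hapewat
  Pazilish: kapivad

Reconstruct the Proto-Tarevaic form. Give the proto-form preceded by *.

Position 4: Eskai has e, Pazilish has i. Eskai preserves e here (none of its changes turn any other segment into e), so the proto-segment is *e.
Position 1: Eskai has h, Pazilish has k. Pazilish preserves k here (none of its changes turn any other segment into k), so the proto-segment is *k.
Continuing position by position gives *kapewad; check it forward:
Eskai: *kapewad > kapewat > hapewat  (by final devoicing, unconditioned shift)
Pazilish: *kapewad > kapiwad > kapivad  (by vowel merger, unconditioned shift)
No other proto-form is consistent with every reflex, so the reconstruction is *kapewad.

*kapewad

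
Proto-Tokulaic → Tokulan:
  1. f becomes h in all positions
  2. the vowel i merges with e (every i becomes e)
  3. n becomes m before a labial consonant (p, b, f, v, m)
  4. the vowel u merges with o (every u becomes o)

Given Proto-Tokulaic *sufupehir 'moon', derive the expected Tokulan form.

sohopeher

Tokulan: start from *sufupehir.
  rule 1 (unconditioned shift): sufupehir → suhupehir
  rule 2 (vowel merger): suhupehir → suhupeher
  rule 3: no change — suhupeher
  rule 4 (vowel merger): suhupeher → sohopeher
  ⇒ Tokulan sohopeher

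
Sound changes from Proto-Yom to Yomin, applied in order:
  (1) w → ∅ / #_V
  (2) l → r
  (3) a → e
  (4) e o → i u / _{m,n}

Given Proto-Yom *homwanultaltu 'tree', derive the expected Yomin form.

humwinurtertu

Yomin: start from *homwanultaltu.
  rule 1: no change — homwanultaltu
  rule 2 (unconditioned shift): homwanultaltu → homwanurtartu
  rule 3 (vowel merger): homwanurtartu → homwenurtertu
  rule 4 (pre-nasal raising): homwenurtertu → humwinurtertu
  ⇒ Yomin humwinurtertu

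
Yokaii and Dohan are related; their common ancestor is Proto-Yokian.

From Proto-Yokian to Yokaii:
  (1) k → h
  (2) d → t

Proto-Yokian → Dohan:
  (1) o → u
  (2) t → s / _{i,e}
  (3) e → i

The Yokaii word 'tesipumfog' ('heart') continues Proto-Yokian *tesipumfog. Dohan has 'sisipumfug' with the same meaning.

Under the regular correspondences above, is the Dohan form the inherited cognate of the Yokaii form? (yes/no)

Derive the expected Dohan reflex of *tesipumfog:
Dohan: *tesipumfog
  tesipumfog → tesipumfug   [vowel merger]
  tesipumfug → sesipumfug   [palatalisation]
  sesipumfug → sisipumfug   [vowel merger]
  giving Dohan sisipumfug.
Dohan 'sisipumfug' matches the regular reflex exactly, so the pair is cognate.

yes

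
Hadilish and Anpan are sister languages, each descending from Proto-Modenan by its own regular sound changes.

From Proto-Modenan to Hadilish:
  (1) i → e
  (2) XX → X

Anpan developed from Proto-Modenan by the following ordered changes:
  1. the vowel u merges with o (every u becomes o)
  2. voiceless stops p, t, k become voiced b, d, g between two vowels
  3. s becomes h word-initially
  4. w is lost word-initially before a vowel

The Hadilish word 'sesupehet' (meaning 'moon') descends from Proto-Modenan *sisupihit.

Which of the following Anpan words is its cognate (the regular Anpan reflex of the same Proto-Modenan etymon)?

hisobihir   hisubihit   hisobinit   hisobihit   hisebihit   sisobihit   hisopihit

Anpan: start from *sisupihit.
  rule 1 (vowel merger): sisupihit → sisopihit
  rule 2 (intervocalic voicing): sisopihit → sisobihit
  rule 3 (debuccalisation): sisobihit → hisobihit
  rule 4: no change — hisobihit
  ⇒ Anpan hisobihit
The other candidates each miss or misapply at least one Anpan change.

hisobihit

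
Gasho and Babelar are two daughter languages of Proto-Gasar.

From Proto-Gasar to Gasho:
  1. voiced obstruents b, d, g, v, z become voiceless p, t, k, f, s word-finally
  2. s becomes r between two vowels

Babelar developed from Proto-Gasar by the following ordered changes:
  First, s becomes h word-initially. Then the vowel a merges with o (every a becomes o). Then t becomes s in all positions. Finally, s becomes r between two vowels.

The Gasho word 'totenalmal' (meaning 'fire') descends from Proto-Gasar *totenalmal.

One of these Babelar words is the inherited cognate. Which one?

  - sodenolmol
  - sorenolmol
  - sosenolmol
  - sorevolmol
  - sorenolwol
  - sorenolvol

Babelar: *totenalmal > totenolmol > sosenolmol > sorenolmol  (by vowel merger, unconditioned shift, rhotacism)
The other candidates each miss or misapply at least one Babelar change.

sorenolmol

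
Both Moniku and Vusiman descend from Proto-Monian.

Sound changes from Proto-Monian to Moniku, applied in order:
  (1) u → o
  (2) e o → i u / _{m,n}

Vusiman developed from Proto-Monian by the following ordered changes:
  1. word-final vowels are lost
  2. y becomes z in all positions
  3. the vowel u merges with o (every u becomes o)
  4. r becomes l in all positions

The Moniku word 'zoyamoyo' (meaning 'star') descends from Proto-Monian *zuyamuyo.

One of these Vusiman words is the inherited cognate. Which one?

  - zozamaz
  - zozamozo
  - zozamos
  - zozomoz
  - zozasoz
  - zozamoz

Vusiman: *zuyamuyo
  zuyamuyo → zuyamuy   [apocope]
  zuyamuy → zuzamuz   [unconditioned shift]
  zuzamuz → zozamoz   [vowel merger]
  zozamoz (rule 4 does not apply)
  giving Vusiman zozamoz.
The other candidates each miss or misapply at least one Vusiman change.

zozamoz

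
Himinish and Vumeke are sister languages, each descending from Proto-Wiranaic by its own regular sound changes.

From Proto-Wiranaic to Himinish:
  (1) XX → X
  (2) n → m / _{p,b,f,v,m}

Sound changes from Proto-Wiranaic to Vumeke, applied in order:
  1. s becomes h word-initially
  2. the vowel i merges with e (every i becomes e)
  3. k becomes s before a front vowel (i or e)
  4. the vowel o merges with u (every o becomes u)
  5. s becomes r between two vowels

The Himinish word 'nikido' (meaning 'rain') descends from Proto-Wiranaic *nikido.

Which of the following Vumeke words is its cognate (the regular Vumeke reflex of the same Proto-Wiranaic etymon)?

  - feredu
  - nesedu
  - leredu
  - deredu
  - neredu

Vumeke: *nikido > nekedo > nesedo > nesedu > neredu  (by vowel merger, palatalisation, vowel merger, rhotacism)
The other candidates each miss or misapply at least one Vumeke change.

neredu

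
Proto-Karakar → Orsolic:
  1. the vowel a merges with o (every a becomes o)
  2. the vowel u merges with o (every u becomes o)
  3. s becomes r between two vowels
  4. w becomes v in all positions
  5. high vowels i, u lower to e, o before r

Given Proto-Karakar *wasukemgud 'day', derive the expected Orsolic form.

Orsolic: *wasukemgud > wosukemgud > wosokemgod > worokemgod > vorokemgod  (by vowel merger, vowel merger, rhotacism, unconditioned shift)

vorokemgod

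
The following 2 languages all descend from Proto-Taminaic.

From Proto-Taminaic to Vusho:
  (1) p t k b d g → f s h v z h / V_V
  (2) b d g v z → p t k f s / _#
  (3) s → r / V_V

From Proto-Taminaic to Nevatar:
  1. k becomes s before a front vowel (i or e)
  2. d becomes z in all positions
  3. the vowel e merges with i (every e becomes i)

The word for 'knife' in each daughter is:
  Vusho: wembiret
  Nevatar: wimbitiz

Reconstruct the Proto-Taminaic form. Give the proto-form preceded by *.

*wembited

Position 8: Vusho has t, Nevatar has z. Taking the neighbouring segments as reconstructed: Vusho t could go back to *t or *d; Nevatar z could go back to *d or *z — the one source consistent with every daughter is *d.
Position 6: Vusho has r, Nevatar has t. Nevatar preserves t here (none of its changes turn any other segment into t), so the proto-segment is *t.
Position 7: Vusho has e, Nevatar has i. Vusho preserves e here (none of its changes turn any other segment into e), so the proto-segment is *e.
Verify the candidate proto-form against each daughter:
Vusho: *wembited
  wembited → wembised   [intervocalic lenition]
  wembised → wembiset   [final devoicing]
  wembiset → wembiret   [rhotacism]
  giving Vusho wembiret.
Nevatar: start from *wembited.
  rule 1: no change — wembited
  rule 2 (unconditioned shift): wembited → wembitez
  rule 3 (vowel merger): wembitez → wimbitiz
  ⇒ Nevatar wimbitiz
Only *wembited yields all of Vusho wembiret, Nevatar wimbitiz.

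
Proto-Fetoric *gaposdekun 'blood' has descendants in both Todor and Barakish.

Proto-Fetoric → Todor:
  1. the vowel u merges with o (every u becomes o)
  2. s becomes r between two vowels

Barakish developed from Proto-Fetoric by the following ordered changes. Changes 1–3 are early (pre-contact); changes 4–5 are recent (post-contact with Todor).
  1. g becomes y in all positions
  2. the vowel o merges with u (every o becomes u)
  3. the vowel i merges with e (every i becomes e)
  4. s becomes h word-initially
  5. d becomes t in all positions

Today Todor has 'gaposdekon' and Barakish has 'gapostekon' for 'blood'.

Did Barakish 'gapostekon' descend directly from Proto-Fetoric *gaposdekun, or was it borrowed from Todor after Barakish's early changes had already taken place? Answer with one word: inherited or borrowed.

borrowed

If inherited, *gaposdekun would pass through all of Barakish's changes:
Barakish: *gaposdekun > yaposdekun > yapusdekun > yapustekun  (by unconditioned shift, vowel merger, unconditioned shift)
If borrowed from Todor 'gaposdekon' after the early changes, it would undergo only the recent ones:
  rule 4 (debuccalisation): no change (gaposdekon)
  rule 5 (unconditioned shift): gaposdekon → gapostekon
  ⇒ as a loan: gapostekon
Barakish 'gapostekon' matches the loan outcome 'gapostekon', not the inherited 'yapustekun' — it skipped the early Barakish changes, so it was borrowed from Todor.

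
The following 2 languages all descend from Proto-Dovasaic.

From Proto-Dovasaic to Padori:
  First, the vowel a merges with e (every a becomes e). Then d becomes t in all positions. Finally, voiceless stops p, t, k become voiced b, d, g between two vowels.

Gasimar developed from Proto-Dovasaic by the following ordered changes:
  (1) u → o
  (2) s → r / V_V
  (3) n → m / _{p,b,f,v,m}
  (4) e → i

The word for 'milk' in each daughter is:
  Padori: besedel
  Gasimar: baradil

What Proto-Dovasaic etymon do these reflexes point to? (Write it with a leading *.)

Position 4: Padori has e, Gasimar has a. Gasimar preserves a here (none of its changes turn any other segment into a), so the proto-segment is *a.
Position 2: Padori has e, Gasimar has a. Gasimar preserves a here (none of its changes turn any other segment into a), so the proto-segment is *a.
Verify the candidate proto-form against each daughter:
Padori: start from *basadel.
  rule 1 (vowel merger): basadel → besedel
  rule 2 (unconditioned shift): besedel → besetel
  rule 3 (intervocalic voicing): besetel → besedel
  ⇒ Padori besedel
Gasimar: *basadel
  basadel (rule 1 does not apply)
  basadel → baradel   [rhotacism]
  baradel (rule 3 does not apply)
  baradel → baradil   [vowel merger]
  giving Gasimar baradil.
*basadel is the unique common source.

*basadel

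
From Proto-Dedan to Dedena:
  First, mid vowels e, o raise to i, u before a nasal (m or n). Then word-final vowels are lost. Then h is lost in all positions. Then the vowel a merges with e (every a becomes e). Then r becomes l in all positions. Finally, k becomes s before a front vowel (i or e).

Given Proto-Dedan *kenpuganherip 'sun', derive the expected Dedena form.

Dedena: start from *kenpuganherip.
  rule 1 (pre-nasal raising): kenpuganherip → kinpuganherip
  rule 2: no change — kinpuganherip
  rule 3 (h-loss): kinpuganherip → kinpuganerip
  rule 4 (vowel merger): kinpuganerip → kinpugenerip
  rule 5 (unconditioned shift): kinpugenerip → kinpugenelip
  rule 6 (palatalisation): kinpugenelip → sinpugenelip
  ⇒ Dedena sinpugenelip

sinpugenelip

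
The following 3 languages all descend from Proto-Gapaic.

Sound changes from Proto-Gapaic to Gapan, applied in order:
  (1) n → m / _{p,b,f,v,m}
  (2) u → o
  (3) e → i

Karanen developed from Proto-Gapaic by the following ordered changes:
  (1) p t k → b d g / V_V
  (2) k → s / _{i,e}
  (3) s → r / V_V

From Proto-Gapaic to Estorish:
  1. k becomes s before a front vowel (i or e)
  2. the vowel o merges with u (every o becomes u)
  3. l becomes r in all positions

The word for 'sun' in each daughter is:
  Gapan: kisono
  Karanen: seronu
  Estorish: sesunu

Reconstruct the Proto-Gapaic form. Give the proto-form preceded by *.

*kesonu

Position 6: Gapan has o, Karanen has u, Estorish has u. Karanen preserves u here (none of its changes turn any other segment into u), so the proto-segment is *u.
Position 4: Gapan has o, Karanen has o, Estorish has u. Karanen preserves o here (none of its changes turn any other segment into o), so the proto-segment is *o.
Verify the candidate proto-form against each daughter:
Gapan: *kesonu > kesono > kisono  (by vowel merger, vowel merger)
Karanen: start from *kesonu.
  rule 1: no change — kesonu
  rule 2 (palatalisation): kesonu → sesonu
  rule 3 (rhotacism): sesonu → seronu
  ⇒ Karanen seronu
Estorish: *kesonu
  kesonu → sesonu   [palatalisation]
  sesonu → sesunu   [vowel merger]
  sesunu (rule 3 does not apply)
  giving Estorish sesunu.
No other proto-form is consistent with every reflex, so the reconstruction is *kesonu.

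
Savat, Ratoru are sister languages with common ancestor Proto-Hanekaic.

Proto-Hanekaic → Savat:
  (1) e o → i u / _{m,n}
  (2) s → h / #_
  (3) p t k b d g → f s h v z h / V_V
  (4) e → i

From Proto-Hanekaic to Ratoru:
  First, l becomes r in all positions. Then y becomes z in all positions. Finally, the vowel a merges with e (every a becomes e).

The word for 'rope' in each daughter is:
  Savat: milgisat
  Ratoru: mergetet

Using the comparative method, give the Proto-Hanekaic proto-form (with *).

*melgetat

Position 5: Savat has i, Ratoru has e. Taking the neighbouring segments as reconstructed: Savat i could go back to *e or *i; Ratoru e could go back to *a or *e — the one source consistent with every daughter is *e.
Position 7: Savat has a, Ratoru has e. Savat preserves a here (none of its changes turn any other segment into a), so the proto-segment is *a.
Verify the candidate proto-form against each daughter:
Savat: *melgetat
  melgetat (rule 1 does not apply)
  melgetat (rule 2 does not apply)
  melgetat → melgesat   [intervocalic lenition]
  melgesat → milgisat   [vowel merger]
  giving Savat milgisat.
Ratoru: start from *melgetat.
  rule 1 (unconditioned shift): melgetat → mergetat
  rule 2: no change — mergetat
  rule 3 (vowel merger): mergetat → mergetet
  ⇒ Ratoru mergetet
*melgetat is the unique common source.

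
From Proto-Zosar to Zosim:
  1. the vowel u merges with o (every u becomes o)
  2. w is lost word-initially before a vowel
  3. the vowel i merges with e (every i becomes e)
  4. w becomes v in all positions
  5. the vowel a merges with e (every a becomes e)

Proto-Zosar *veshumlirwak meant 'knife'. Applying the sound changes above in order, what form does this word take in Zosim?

Zosim: *veshumlirwak > veshomlirwak > veshomlerwak > veshomlervak > veshomlervek  (by vowel merger, vowel merger, unconditioned shift, vowel merger)

veshomlervek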